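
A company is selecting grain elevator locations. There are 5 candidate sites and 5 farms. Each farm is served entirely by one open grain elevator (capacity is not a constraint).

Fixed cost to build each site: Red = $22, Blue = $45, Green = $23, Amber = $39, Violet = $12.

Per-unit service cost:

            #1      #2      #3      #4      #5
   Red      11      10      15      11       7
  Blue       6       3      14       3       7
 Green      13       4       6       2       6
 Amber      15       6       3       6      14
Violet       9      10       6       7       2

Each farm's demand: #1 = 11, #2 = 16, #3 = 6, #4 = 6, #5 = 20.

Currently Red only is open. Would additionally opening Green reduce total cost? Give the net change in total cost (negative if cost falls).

Yes — net change −201 (cost falls by 201).

Current service cost with {Red}: 577.
Adding Green: each farm re-picks its cheapest; new service cost 353, saving 224.
Extra fixed cost: 23. Net change = 23 − 224 = -201.
(Totals: 599 → 398.)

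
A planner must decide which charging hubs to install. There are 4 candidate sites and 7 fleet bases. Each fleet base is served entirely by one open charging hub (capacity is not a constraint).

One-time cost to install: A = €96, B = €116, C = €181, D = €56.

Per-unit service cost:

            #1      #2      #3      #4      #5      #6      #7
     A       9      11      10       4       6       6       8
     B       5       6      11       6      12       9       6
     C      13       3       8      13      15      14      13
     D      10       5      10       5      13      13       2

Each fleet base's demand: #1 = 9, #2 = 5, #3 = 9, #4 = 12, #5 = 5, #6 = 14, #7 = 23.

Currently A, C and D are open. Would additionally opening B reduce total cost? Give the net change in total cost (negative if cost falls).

Current service cost with {A, C, D}: 376.
Adding B: each fleet base re-picks its cheapest; new service cost 340, saving 36.
Extra fixed cost: 116. Net change = 116 − 36 = 80.
(Totals: 709 → 789.)

No — net change +80 (cost rises by 80).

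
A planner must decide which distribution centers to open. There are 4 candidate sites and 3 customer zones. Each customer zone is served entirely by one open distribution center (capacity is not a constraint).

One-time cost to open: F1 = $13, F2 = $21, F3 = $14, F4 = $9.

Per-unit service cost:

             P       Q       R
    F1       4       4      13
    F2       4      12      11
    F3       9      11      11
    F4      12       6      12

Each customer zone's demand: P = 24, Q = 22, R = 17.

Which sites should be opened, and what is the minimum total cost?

Open F1 and F3; minimum total cost 398.

For any fixed open set, each customer zone goes to its cheapest open site; total = fixed + service.
{F1, F3}: P→F1 4·24=96, Q→F1 4·22=88, R→F3 11·17=187. Service 371; fixed 27; total 398.
{F1, F2}: service 371 + fixed 34 = 405
{F1, F3, F4}: service 371 + fixed 36 = 407
{F1, F2, F3, F4}: service 371 + fixed 57 = 428
No other subset beats 398.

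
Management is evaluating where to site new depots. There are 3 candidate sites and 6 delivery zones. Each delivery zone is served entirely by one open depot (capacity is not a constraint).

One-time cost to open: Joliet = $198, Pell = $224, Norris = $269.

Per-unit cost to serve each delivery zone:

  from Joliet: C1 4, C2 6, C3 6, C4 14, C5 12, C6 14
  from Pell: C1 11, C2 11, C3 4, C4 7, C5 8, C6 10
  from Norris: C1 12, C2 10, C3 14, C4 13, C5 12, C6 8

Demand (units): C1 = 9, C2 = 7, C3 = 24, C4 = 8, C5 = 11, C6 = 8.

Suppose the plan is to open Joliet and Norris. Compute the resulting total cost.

Each delivery zone is assigned to its cheapest site among the open ones.
{Joliet, Norris}: C1→Joliet 4·9=36, C2→Joliet 6·7=42, C3→Joliet 6·24=144, C4→Norris 13·8=104, C5→Joliet 12·11=132, C6→Norris 8·8=64. Service 522; fixed 467; total 989.

Total cost: 989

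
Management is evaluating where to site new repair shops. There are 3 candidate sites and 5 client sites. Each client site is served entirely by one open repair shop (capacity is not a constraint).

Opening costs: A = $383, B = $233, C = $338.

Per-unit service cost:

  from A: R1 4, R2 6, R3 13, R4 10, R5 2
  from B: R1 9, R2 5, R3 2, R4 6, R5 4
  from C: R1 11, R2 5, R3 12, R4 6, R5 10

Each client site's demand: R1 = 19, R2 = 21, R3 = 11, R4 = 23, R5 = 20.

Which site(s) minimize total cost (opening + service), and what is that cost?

For any fixed open set, each client site goes to its cheapest open site; total = fixed + service.
{B}: R1→B 9·19=171, R2→B 5·21=105, R3→B 2·11=22, R4→B 6·23=138, R5→B 4·20=80. Service 516; fixed 233; total 749.
{A, B}: service 381 + fixed 616 = 997
{A}: R1→A 4·19=76, R2→A 6·21=126, R3→A 13·11=143, R4→A 10·23=230, R5→A 2·20=40. Service 615; fixed 383; total 998.
{A, B, C}: service 381 + fixed 954 = 1335
No other subset beats 749.

Open B only; minimum total cost 749.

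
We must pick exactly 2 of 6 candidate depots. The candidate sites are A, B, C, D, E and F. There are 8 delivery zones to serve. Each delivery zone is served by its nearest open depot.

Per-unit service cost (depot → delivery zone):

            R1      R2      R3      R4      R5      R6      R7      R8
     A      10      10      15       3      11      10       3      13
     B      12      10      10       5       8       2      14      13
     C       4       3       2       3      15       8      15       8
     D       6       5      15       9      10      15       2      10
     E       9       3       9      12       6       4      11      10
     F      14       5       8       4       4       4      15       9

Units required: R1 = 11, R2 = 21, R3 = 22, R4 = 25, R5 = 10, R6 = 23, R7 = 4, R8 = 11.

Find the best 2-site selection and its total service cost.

With exactly 2 open, each delivery zone uses its cheapest among the chosen.
{B, C}: R1→C 4·11=44, R2→C 3·21=63, R3→C 2·22=44, R4→C 3·25=75, R5→B 8·10=80, R6→B 2·23=46, R7→B 14·4=56, R8→C 8·11=88. Service cost 496.
{C, F}: service cost 506
{C, E}: service cost 510
Among all 15 size-2 choices, {B, C} is lowest.

Choose B and C; total service cost 496.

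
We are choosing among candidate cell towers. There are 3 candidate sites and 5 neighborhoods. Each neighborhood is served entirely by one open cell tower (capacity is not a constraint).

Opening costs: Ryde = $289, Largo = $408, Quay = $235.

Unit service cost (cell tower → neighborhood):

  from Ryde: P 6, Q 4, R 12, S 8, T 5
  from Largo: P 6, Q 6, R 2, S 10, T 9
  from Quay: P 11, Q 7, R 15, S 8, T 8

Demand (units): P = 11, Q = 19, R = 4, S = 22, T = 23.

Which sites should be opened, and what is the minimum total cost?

For any fixed open set, each neighborhood goes to its cheapest open site; total = fixed + service.
{Ryde}: P→Ryde 6·11=66, Q→Ryde 4·19=76, R→Ryde 12·4=48, S→Ryde 8·22=176, T→Ryde 5·23=115. Service 481; fixed 289; total 770.
{Quay}: service 674 + fixed 235 = 909
{Ryde, Quay}: service 481 + fixed 524 = 1005
{Ryde, Largo, Quay}: service 441 + fixed 932 = 1373
(All 7 nonempty subsets were checked; Ryde only is lowest.)

Open Ryde only; minimum total cost 770.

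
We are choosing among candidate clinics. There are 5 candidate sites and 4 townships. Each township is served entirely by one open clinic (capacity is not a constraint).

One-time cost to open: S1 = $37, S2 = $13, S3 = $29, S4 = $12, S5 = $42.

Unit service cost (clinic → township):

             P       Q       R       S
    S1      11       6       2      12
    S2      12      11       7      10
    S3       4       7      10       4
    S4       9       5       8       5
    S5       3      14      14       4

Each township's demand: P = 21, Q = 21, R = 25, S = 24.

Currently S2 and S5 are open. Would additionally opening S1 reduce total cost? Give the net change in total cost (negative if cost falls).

Current service cost with {S2, S5}: 565.
Adding S1: each township re-picks its cheapest; new service cost 335, saving 230.
Extra fixed cost: 37. Net change = 37 − 230 = -193.
(Totals: 620 → 427.)

Yes — net change −193 (cost falls by 193).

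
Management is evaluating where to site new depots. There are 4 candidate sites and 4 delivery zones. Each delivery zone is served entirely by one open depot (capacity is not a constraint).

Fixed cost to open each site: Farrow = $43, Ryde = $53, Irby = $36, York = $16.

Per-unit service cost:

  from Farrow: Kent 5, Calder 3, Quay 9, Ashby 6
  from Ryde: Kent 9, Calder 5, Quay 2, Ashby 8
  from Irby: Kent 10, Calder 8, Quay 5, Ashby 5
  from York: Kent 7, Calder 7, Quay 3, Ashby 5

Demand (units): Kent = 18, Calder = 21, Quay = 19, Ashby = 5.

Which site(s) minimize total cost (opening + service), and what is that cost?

Open Farrow and York; minimum total cost 294.

For any fixed open set, each delivery zone goes to its cheapest open site; total = fixed + service.
{Farrow, York}: Kent→Farrow 5·18=90, Calder→Farrow 3·21=63, Quay→York 3·19=57, Ashby→York 5·5=25. Service 235; fixed 59; total 294.
{Farrow, Ryde}: Kent→Farrow 5·18=90, Calder→Farrow 3·21=63, Quay→Ryde 2·19=38, Ashby→Farrow 6·5=30. Service 221; fixed 96; total 317.
{Farrow, Ryde, York}: Kent→Farrow 5·18=90, Calder→Farrow 3·21=63, Quay→Ryde 2·19=38, Ashby→York 5·5=25. Service 216; fixed 112; total 328.
{Farrow, Ryde, Irby, York}: Kent→Farrow 5·18=90, Calder→Farrow 3·21=63, Quay→Ryde 2·19=38, Ashby→Irby 5·5=25. Service 216; fixed 148; total 364.
(All 15 nonempty subsets were checked; Farrow and York is lowest.)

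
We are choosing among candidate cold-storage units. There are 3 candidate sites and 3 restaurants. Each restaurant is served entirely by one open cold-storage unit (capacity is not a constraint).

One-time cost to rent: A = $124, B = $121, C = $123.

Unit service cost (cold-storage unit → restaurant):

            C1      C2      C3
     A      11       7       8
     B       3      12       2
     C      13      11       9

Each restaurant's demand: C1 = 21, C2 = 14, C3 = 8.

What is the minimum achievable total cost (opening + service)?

Minimum total cost: 368

For any fixed open set, each restaurant goes to its cheapest open site; total = fixed + service.
{B}: C1→B 3·21=63, C2→B 12·14=168, C3→B 2·8=16. Service 247; fixed 121; total 368.
{A, B}: C1→B 3·21=63, C2→A 7·14=98, C3→B 2·8=16. Service 177; fixed 245; total 422.
{B, C}: service 233 + fixed 244 = 477
{A, B, C}: C1→B 3·21=63, C2→A 7·14=98, C3→B 2·8=16. Service 177; fixed 368; total 545.
No other subset beats 368.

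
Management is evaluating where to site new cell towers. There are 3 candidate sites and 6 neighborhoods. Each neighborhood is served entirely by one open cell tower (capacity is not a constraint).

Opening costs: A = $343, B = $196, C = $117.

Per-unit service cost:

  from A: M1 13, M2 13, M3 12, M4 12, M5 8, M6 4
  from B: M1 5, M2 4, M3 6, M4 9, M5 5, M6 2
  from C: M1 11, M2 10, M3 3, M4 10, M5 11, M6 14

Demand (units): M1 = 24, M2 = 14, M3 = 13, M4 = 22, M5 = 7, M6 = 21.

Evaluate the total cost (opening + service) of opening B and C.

Each neighborhood is assigned to its cheapest site among the open ones.
{B, C}: M1→B 5·24=120, M2→B 4·14=56, M3→C 3·13=39, M4→B 9·22=198, M5→B 5·7=35, M6→B 2·21=42. Service 490; fixed 313; total 803.

Total cost: 803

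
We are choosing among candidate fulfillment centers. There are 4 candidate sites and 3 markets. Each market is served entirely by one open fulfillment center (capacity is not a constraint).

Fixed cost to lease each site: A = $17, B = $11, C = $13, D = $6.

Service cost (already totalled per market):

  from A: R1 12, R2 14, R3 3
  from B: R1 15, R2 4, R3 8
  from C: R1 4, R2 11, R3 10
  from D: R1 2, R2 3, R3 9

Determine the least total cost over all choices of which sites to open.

For any fixed open set, each market goes to its cheapest open site; total = fixed + service.
{D}: R1→D 2, R2→D 3, R3→D 9. Service 14; fixed 6; total 20.
{B, D}: service 13 + fixed 17 = 30
{A, D}: service 8 + fixed 23 = 31
{A, B, C, D}: service 8 + fixed 47 = 55
No other subset beats 20.

Minimum total cost: 20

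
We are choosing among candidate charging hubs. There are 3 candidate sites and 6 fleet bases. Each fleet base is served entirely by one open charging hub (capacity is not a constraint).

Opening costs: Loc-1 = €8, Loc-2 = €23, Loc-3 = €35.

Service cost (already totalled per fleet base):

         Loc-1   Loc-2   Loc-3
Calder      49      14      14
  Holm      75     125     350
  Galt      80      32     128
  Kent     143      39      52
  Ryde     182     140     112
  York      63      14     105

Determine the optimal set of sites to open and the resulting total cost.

Open Loc-1 and Loc-2; minimum total cost 345.

For any fixed open set, each fleet base goes to its cheapest open site; total = fixed + service.
{Loc-1, Loc-2}: Calder→Loc-2 14, Holm→Loc-1 75, Galt→Loc-2 32, Kent→Loc-2 39, Ryde→Loc-2 140, York→Loc-2 14. Service 314; fixed 31; total 345.
{Loc-1, Loc-2, Loc-3}: service 286 + fixed 66 = 352
{Loc-2}: service 364 + fixed 23 = 387
{Loc-1}: service 592 + fixed 8 = 600
(All 7 nonempty subsets were checked; Loc-1 and Loc-2 is lowest.)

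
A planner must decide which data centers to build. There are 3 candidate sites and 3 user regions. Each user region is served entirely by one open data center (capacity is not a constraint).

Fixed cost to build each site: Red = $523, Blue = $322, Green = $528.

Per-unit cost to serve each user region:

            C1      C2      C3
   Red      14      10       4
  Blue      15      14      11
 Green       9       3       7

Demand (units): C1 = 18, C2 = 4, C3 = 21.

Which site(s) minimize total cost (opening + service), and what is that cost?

Open Green only; minimum total cost 849.

For any fixed open set, each user region goes to its cheapest open site; total = fixed + service.
{Green}: C1→Green 9·18=162, C2→Green 3·4=12, C3→Green 7·21=147. Service 321; fixed 528; total 849.
{Blue}: C1→Blue 15·18=270, C2→Blue 14·4=56, C3→Blue 11·21=231. Service 557; fixed 322; total 879.
{Red}: C1→Red 14·18=252, C2→Red 10·4=40, C3→Red 4·21=84. Service 376; fixed 523; total 899.
{Red, Blue, Green}: service 258 + fixed 1373 = 1631
(All 7 nonempty subsets were checked; Green only is lowest.)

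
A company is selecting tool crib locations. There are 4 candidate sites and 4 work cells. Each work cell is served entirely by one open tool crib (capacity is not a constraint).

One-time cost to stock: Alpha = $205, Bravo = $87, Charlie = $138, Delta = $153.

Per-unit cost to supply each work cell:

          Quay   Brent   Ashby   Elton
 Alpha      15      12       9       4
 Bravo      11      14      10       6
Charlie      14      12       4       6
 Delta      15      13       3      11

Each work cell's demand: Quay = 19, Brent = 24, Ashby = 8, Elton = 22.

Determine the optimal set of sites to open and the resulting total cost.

For any fixed open set, each work cell goes to its cheapest open site; total = fixed + service.
{Bravo}: Quay→Bravo 11·19=209, Brent→Bravo 14·24=336, Ashby→Bravo 10·8=80, Elton→Bravo 6·22=132. Service 757; fixed 87; total 844.
{Charlie}: service 718 + fixed 138 = 856
{Bravo, Charlie}: service 661 + fixed 225 = 886
{Alpha, Bravo, Charlie, Delta}: service 609 + fixed 583 = 1192
No other subset beats 844.

Open Bravo only; minimum total cost 844.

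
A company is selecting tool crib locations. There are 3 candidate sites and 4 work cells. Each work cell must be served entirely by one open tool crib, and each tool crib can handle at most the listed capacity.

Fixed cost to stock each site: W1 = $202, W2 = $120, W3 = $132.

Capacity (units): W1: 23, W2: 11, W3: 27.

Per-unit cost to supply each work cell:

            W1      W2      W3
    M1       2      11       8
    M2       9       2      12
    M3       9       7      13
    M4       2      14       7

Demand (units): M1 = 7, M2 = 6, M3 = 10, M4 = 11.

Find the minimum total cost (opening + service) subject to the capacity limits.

Open {W2, W3}: M1→W3 8·7=56, M2→W3 12·6=72, M3→W2 7·10=70, M4→W3 7·11=77.
Loads: W2 carries 10/11, W3 carries 24/27. Service 275; fixed 252; total 527.
Next best feasible plan costs 569.

Minimum total cost: 527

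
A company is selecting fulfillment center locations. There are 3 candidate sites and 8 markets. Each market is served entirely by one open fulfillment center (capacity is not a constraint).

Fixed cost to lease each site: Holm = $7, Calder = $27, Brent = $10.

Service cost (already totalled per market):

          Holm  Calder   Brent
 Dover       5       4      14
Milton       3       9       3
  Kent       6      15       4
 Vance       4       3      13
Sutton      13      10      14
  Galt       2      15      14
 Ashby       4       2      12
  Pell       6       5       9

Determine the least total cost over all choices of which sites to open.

For any fixed open set, each market goes to its cheapest open site; total = fixed + service.
{Holm}: Dover→Holm 5, Milton→Holm 3, Kent→Holm 6, Vance→Holm 4, Sutton→Holm 13, Galt→Holm 2, Ashby→Holm 4, Pell→Holm 6. Service 43; fixed 7; total 50.
{Holm, Brent}: service 41 + fixed 17 = 58
{Holm, Calder}: Dover→Calder 4, Milton→Holm 3, Kent→Holm 6, Vance→Calder 3, Sutton→Calder 10, Galt→Holm 2, Ashby→Calder 2, Pell→Calder 5. Service 35; fixed 34; total 69.
{Holm, Calder, Brent}: Dover→Calder 4, Milton→Holm 3, Kent→Brent 4, Vance→Calder 3, Sutton→Calder 10, Galt→Holm 2, Ashby→Calder 2, Pell→Calder 5. Service 33; fixed 44; total 77.
(All 7 nonempty subsets were checked; Holm only is lowest.)

Minimum total cost: 50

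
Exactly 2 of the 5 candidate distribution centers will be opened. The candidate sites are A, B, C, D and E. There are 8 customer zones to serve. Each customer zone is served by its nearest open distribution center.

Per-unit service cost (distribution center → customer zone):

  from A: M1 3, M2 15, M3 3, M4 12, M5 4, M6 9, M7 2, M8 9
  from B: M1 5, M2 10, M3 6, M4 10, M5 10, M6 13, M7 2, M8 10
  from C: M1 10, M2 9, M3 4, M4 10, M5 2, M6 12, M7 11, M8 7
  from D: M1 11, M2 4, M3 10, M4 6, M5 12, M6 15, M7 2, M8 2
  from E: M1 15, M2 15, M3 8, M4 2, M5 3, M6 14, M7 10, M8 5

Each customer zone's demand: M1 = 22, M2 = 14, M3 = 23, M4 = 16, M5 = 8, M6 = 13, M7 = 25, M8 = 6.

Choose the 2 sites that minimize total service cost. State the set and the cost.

With exactly 2 open, each customer zone uses its cheapest among the chosen.
{A, D}: M1→A 3·22=66, M2→D 4·14=56, M3→A 3·23=69, M4→D 6·16=96, M5→A 4·8=32, M6→A 9·13=117, M7→A 2·25=50, M8→D 2·6=12. Service cost 498.
{A, E}: service cost 598
{A, C}: service cost 646
Among all 10 size-2 choices, {A, D} is lowest.

Choose A and D; total service cost 498.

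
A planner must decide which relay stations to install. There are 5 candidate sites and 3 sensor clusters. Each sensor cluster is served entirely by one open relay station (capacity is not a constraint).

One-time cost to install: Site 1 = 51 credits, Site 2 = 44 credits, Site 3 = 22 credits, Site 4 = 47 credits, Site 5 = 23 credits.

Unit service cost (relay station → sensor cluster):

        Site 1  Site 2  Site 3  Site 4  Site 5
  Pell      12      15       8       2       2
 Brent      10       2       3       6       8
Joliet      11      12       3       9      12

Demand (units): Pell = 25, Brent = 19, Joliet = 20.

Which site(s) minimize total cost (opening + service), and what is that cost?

For any fixed open set, each sensor cluster goes to its cheapest open site; total = fixed + service.
{Site 3, Site 5}: Pell→Site 5 2·25=50, Brent→Site 3 3·19=57, Joliet→Site 3 3·20=60. Service 167; fixed 45; total 212.
{Site 3, Site 4}: Pell→Site 4 2·25=50, Brent→Site 3 3·19=57, Joliet→Site 3 3·20=60. Service 167; fixed 69; total 236.
{Site 2, Site 3, Site 5}: Pell→Site 5 2·25=50, Brent→Site 2 2·19=38, Joliet→Site 3 3·20=60. Service 148; fixed 89; total 237.
{Site 1, Site 2, Site 3, Site 4, Site 5}: Pell→Site 4 2·25=50, Brent→Site 2 2·19=38, Joliet→Site 3 3·20=60. Service 148; fixed 187; total 335.
No other subset beats 212.

Open Site 3 and Site 5; minimum total cost 212.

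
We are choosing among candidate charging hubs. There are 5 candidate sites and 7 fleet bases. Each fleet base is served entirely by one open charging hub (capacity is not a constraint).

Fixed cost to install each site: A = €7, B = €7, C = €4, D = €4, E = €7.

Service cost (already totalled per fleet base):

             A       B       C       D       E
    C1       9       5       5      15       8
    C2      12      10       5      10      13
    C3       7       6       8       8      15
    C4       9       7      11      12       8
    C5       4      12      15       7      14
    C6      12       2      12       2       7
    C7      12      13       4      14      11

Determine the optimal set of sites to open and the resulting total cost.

Open C and D; minimum total cost 50.

For any fixed open set, each fleet base goes to its cheapest open site; total = fixed + service.
{C, D}: C1→C 5, C2→C 5, C3→C 8, C4→C 11, C5→D 7, C6→D 2, C7→C 4. Service 42; fixed 8; total 50.
{A, B, C}: service 33 + fixed 18 = 51
{A, C, D}: C1→C 5, C2→C 5, C3→A 7, C4→A 9, C5→A 4, C6→D 2, C7→C 4. Service 36; fixed 15; total 51.
{A, B, C, D, E}: C1→B 5, C2→C 5, C3→B 6, C4→B 7, C5→A 4, C6→B 2, C7→C 4. Service 33; fixed 29; total 62.
No other subset beats 50.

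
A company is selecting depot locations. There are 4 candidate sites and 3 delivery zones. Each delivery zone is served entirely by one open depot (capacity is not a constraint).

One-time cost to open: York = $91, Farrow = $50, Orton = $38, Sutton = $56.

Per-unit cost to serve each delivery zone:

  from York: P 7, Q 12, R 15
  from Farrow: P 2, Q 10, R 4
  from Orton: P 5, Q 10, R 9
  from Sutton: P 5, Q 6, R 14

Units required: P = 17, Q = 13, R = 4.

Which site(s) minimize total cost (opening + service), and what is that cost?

Open Farrow only; minimum total cost 230.

For any fixed open set, each delivery zone goes to its cheapest open site; total = fixed + service.
{Farrow}: P→Farrow 2·17=34, Q→Farrow 10·13=130, R→Farrow 4·4=16. Service 180; fixed 50; total 230.
{Farrow, Sutton}: P→Farrow 2·17=34, Q→Sutton 6·13=78, R→Farrow 4·4=16. Service 128; fixed 106; total 234.
{Farrow, Orton}: service 180 + fixed 88 = 268
{York, Farrow, Orton, Sutton}: service 128 + fixed 235 = 363
No other subset beats 230.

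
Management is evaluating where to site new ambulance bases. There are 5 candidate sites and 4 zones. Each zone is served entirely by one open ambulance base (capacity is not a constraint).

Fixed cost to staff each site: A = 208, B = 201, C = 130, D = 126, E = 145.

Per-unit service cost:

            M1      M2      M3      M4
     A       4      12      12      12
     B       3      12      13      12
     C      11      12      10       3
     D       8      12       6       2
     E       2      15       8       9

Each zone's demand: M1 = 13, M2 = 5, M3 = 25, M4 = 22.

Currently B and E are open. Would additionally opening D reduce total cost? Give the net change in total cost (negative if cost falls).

Current service cost with {B, E}: 484.
Adding D: each zone re-picks its cheapest; new service cost 280, saving 204.
Extra fixed cost: 126. Net change = 126 − 204 = -78.
(Totals: 830 → 752.)

Yes — net change −78 (cost falls by 78).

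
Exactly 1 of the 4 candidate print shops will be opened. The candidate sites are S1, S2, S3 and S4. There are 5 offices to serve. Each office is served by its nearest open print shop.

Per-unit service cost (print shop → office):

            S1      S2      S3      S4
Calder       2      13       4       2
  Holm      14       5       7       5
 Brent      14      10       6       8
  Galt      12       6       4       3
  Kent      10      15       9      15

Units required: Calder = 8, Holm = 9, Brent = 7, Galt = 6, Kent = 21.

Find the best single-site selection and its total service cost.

Choose S3 only; total service cost 350.

With exactly 1 open, each office uses its cheapest among the chosen.
{S3}: Calder→S3 4·8=32, Holm→S3 7·9=63, Brent→S3 6·7=42, Galt→S3 4·6=24, Kent→S3 9·21=189. Service cost 350.
{S4}: service cost 450
{S1}: service cost 522
Among all 4 size-1 choices, {S3} is lowest.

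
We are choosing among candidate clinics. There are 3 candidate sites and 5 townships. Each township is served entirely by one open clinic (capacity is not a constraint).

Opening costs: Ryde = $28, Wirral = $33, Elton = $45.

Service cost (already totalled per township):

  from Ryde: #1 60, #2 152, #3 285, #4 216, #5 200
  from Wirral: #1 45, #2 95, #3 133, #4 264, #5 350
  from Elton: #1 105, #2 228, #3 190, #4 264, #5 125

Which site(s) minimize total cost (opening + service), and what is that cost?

For any fixed open set, each township goes to its cheapest open site; total = fixed + service.
{Ryde, Wirral, Elton}: #1→Wirral 45, #2→Wirral 95, #3→Wirral 133, #4→Ryde 216, #5→Elton 125. Service 614; fixed 106; total 720.
{Wirral, Elton}: service 662 + fixed 78 = 740
{Ryde, Wirral}: #1→Wirral 45, #2→Wirral 95, #3→Wirral 133, #4→Ryde 216, #5→Ryde 200. Service 689; fixed 61; total 750.
{Ryde}: #1→Ryde 60, #2→Ryde 152, #3→Ryde 285, #4→Ryde 216, #5→Ryde 200. Service 913; fixed 28; total 941.
(All 7 nonempty subsets were checked; Ryde, Wirral and Elton is lowest.)

Open Ryde, Wirral and Elton; minimum total cost 720.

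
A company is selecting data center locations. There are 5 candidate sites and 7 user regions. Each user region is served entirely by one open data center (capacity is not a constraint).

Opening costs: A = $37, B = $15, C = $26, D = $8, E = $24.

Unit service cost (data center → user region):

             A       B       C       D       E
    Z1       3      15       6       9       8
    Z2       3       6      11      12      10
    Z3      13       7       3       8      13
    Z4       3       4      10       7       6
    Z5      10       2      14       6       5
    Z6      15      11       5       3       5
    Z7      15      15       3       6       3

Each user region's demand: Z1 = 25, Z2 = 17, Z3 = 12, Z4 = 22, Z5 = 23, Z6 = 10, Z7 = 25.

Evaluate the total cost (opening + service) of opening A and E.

Total cost: 649

Each user region is assigned to its cheapest site among the open ones.
{A, E}: Z1→A 3·25=75, Z2→A 3·17=51, Z3→A 13·12=156, Z4→A 3·22=66, Z5→E 5·23=115, Z6→E 5·10=50, Z7→E 3·25=75. Service 588; fixed 61; total 649.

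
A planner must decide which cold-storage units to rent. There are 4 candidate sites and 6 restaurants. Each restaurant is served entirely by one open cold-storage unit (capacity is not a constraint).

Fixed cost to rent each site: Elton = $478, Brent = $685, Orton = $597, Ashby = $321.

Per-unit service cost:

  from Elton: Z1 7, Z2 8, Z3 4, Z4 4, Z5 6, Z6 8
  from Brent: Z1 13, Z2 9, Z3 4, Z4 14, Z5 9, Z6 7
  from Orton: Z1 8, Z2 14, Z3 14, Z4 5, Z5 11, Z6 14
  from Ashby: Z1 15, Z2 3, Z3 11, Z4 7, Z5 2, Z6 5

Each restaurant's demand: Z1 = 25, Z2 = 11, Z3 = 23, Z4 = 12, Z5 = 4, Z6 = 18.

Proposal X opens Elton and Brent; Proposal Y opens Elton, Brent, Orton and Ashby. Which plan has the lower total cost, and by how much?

Proposal X is cheaper by 811.

Proposal X: {Elton, Brent}: Z1→Elton 7·25=175, Z2→Elton 8·11=88, Z3→Elton 4·23=92, Z4→Elton 4·12=48, Z5→Elton 6·4=24, Z6→Brent 7·18=126. Service 553; fixed 1163; total 1716.
Proposal Y: {Elton, Brent, Orton, Ashby}: Z1→Elton 7·25=175, Z2→Ashby 3·11=33, Z3→Elton 4·23=92, Z4→Elton 4·12=48, Z5→Ashby 2·4=8, Z6→Ashby 5·18=90. Service 446; fixed 2081; total 2527.
Difference: |1716 − 2527| = 811.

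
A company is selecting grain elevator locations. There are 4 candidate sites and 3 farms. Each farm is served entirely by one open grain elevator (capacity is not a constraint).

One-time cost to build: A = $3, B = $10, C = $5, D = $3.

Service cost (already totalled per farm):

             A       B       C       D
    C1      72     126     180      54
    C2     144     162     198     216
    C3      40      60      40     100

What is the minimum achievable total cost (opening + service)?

Minimum total cost: 244

For any fixed open set, each farm goes to its cheapest open site; total = fixed + service.
{A, D}: C1→D 54, C2→A 144, C3→A 40. Service 238; fixed 6; total 244.
{A, C, D}: service 238 + fixed 11 = 249
{A, B, D}: C1→D 54, C2→A 144, C3→A 40. Service 238; fixed 16; total 254.
{A, B, C, D}: service 238 + fixed 21 = 259
No other subset beats 244.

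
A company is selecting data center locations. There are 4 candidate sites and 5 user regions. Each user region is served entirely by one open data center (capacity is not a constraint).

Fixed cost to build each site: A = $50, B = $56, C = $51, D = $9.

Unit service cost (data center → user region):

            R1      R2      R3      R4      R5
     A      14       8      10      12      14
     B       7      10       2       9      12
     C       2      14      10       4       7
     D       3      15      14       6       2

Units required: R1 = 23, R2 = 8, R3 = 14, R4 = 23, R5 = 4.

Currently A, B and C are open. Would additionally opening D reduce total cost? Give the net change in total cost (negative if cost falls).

Yes — net change −11 (cost falls by 11).

Current service cost with {A, B, C}: 258.
Adding D: each user region re-picks its cheapest; new service cost 238, saving 20.
Extra fixed cost: 9. Net change = 9 − 20 = -11.
(Totals: 415 → 404.)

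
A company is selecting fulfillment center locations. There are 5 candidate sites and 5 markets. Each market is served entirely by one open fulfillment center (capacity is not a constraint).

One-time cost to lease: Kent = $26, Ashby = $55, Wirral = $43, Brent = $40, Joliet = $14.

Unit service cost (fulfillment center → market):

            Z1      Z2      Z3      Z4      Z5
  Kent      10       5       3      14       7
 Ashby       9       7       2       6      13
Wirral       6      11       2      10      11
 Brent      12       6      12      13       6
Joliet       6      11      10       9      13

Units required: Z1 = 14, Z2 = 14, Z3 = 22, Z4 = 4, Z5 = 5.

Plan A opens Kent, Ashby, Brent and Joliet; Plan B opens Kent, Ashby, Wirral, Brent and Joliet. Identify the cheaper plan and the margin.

Plan A is cheaper by 43.

Plan A: {Kent, Ashby, Brent, Joliet}: Z1→Joliet 6·14=84, Z2→Kent 5·14=70, Z3→Ashby 2·22=44, Z4→Ashby 6·4=24, Z5→Brent 6·5=30. Service 252; fixed 135; total 387.
Plan B: {Kent, Ashby, Wirral, Brent, Joliet}: Z1→Wirral 6·14=84, Z2→Kent 5·14=70, Z3→Ashby 2·22=44, Z4→Ashby 6·4=24, Z5→Brent 6·5=30. Service 252; fixed 178; total 430.
Difference: |387 − 430| = 43.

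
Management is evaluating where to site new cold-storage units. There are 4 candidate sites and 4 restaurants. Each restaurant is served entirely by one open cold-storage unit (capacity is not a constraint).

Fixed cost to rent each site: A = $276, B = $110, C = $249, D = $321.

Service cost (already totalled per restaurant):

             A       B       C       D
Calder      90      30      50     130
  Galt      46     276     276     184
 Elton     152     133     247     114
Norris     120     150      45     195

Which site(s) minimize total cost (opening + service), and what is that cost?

For any fixed open set, each restaurant goes to its cheapest open site; total = fixed + service.
{A}: Calder→A 90, Galt→A 46, Elton→A 152, Norris→A 120. Service 408; fixed 276; total 684.
{B}: service 589 + fixed 110 = 699
{A, B}: service 329 + fixed 386 = 715
{A, B, C, D}: service 235 + fixed 956 = 1191
(All 15 nonempty subsets were checked; A only is lowest.)

Open A only; minimum total cost 684.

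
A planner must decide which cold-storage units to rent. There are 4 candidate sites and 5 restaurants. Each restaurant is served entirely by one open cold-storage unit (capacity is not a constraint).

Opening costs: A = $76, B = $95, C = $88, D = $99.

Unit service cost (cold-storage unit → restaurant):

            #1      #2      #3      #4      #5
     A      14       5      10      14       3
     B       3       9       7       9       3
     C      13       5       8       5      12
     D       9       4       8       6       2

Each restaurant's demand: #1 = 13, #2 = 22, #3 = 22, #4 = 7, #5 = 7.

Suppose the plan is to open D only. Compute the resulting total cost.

Total cost: 536

Each restaurant is assigned to its cheapest site among the open ones.
{D}: #1→D 9·13=117, #2→D 4·22=88, #3→D 8·22=176, #4→D 6·7=42, #5→D 2·7=14. Service 437; fixed 99; total 536.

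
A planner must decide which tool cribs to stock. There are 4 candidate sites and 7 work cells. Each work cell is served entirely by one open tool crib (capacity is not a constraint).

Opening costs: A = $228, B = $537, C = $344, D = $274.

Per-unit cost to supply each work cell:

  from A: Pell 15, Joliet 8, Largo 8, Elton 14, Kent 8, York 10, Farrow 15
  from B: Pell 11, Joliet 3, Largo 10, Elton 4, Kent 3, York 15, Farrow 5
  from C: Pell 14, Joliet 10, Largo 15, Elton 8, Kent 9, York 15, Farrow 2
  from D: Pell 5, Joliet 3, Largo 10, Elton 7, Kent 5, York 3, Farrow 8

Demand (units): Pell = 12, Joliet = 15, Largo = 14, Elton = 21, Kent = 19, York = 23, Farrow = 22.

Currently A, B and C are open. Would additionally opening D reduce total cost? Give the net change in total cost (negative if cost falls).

Current service cost with {A, B, C}: 704.
Adding D: each work cell re-picks its cheapest; new service cost 471, saving 233.
Extra fixed cost: 274. Net change = 274 − 233 = 41.
(Totals: 1813 → 1854.)

No — net change +41 (cost rises by 41).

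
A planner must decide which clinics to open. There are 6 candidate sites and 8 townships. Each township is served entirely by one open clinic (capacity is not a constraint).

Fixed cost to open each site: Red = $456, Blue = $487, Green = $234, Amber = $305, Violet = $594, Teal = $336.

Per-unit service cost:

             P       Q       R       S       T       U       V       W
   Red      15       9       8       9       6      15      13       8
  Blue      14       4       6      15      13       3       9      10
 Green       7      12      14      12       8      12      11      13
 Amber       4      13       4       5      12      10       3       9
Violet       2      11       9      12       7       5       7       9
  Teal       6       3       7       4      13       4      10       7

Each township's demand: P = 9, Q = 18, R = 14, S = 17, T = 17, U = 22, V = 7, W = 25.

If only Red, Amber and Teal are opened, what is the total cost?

Total cost: 1697

Each township is assigned to its cheapest site among the open ones.
{Red, Amber, Teal}: P→Amber 4·9=36, Q→Teal 3·18=54, R→Amber 4·14=56, S→Teal 4·17=68, T→Red 6·17=102, U→Teal 4·22=88, V→Amber 3·7=21, W→Teal 7·25=175. Service 600; fixed 1097; total 1697.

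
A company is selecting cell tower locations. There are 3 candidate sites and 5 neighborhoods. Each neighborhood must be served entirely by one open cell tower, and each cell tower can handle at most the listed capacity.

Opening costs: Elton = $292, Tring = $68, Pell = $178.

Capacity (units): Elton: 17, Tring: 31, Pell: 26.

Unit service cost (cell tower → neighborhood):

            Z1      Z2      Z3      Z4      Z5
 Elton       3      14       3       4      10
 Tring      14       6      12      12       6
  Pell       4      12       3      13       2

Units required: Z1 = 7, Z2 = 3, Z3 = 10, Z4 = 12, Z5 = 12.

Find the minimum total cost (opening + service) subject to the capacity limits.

Minimum total cost: 538

Open {Tring, Pell}: Z1→Pell 4·7=28, Z2→Tring 6·3=18, Z3→Pell 3·10=30, Z4→Tring 12·12=144, Z5→Tring 6·12=72.
Loads: Tring carries 27/31, Pell carries 17/26. Service 292; fixed 246; total 538.
Next best feasible plan costs 556.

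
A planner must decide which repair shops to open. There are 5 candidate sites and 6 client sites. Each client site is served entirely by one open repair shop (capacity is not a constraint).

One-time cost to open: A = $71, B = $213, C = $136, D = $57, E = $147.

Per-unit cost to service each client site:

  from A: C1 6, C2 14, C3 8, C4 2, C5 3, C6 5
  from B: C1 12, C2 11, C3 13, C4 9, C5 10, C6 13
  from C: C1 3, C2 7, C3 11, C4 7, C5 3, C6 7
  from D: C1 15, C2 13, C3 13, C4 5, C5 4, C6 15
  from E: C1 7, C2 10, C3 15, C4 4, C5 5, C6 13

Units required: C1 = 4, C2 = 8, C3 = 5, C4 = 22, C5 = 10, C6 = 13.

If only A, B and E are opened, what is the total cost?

Each client site is assigned to its cheapest site among the open ones.
{A, B, E}: C1→A 6·4=24, C2→E 10·8=80, C3→A 8·5=40, C4→A 2·22=44, C5→A 3·10=30, C6→A 5·13=65. Service 283; fixed 431; total 714.

Total cost: 714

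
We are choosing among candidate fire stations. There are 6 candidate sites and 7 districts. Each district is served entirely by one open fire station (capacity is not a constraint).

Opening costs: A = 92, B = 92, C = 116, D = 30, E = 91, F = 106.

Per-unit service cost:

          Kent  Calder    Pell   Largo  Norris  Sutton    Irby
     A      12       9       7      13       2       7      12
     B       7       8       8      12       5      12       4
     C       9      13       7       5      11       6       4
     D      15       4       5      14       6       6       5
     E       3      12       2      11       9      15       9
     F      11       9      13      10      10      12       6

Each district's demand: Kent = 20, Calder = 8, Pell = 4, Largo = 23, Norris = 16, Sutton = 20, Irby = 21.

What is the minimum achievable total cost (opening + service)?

Minimum total cost: 752

For any fixed open set, each district goes to its cheapest open site; total = fixed + service.
{C, D, E}: Kent→E 3·20=60, Calder→D 4·8=32, Pell→E 2·4=8, Largo→C 5·23=115, Norris→D 6·16=96, Sutton→C 6·20=120, Irby→C 4·21=84. Service 515; fixed 237; total 752.
{A, C, D, E}: service 451 + fixed 329 = 780
{A, C, E}: service 491 + fixed 299 = 790
{A, B, C, D, E, F}: service 451 + fixed 527 = 978
No other subset beats 752.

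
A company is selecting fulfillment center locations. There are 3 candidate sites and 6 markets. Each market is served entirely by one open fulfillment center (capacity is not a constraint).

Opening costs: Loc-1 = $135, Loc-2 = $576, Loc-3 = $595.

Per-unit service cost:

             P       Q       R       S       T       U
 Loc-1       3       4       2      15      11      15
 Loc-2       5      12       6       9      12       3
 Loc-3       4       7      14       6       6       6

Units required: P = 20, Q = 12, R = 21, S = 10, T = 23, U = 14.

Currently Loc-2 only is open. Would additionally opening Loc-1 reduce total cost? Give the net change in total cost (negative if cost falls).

Yes — net change −108 (cost falls by 108).

Current service cost with {Loc-2}: 778.
Adding Loc-1: each market re-picks its cheapest; new service cost 535, saving 243.
Extra fixed cost: 135. Net change = 135 − 243 = -108.
(Totals: 1354 → 1246.)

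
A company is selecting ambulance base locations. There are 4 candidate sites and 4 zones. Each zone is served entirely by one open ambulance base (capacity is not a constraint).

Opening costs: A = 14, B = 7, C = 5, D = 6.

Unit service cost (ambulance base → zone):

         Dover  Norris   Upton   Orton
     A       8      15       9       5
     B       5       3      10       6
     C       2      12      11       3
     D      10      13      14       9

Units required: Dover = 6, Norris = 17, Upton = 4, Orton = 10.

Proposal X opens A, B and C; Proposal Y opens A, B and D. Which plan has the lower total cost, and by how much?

Proposal X: {A, B, C}: Dover→C 2·6=12, Norris→B 3·17=51, Upton→A 9·4=36, Orton→C 3·10=30. Service 129; fixed 26; total 155.
Proposal Y: {A, B, D}: Dover→B 5·6=30, Norris→B 3·17=51, Upton→A 9·4=36, Orton→A 5·10=50. Service 167; fixed 27; total 194.
Difference: |155 − 194| = 39.

Proposal X is cheaper by 39.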